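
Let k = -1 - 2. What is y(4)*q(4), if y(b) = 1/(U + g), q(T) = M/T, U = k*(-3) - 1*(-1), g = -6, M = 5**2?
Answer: 25/16 ≈ 1.5625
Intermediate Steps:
M = 25
k = -3
U = 10 (U = -3*(-3) - 1*(-1) = 9 + 1 = 10)
q(T) = 25/T
y(b) = 1/4 (y(b) = 1/(10 - 6) = 1/4)
y(4)*q(4) = (25/4)/4 = (25*(1/4))/4 = (1/4)*(25/4) = 25/16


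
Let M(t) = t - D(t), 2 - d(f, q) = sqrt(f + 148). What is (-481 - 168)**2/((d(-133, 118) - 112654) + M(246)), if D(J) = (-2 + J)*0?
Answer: -47345519606/12635108821 + 421201*sqrt(15)/12635108821 ≈ -3.7470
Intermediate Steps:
D(J) = 0
d(f, q) = 2 - sqrt(148 + f) (d(f, q) = 2 - sqrt(f + 148) = 2 - sqrt(148 + f))
M(t) = t (M(t) = t - 1*0 = t + 0 = t)
(-481 - 168)**2/((d(-133, 118) - 112654) + M(246)) = (-481 - 168)**2/(((2 - sqrt(148 - 133)) - 112654) + 246) = (-649)**2/(((2 - sqrt(15)) - 112654) + 246) = 421201/((-112652 - sqrt(15)) + 246) = 421201/(-112406 - sqrt(15))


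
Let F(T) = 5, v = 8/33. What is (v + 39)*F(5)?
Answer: 6475/33 ≈ 196.21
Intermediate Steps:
v = 8/33 (v = 8*(1/33) = 8/33 ≈ 0.24242)
(v + 39)*F(5) = (8/33 + 39)*5 = (1295/33)*5 = 6475/33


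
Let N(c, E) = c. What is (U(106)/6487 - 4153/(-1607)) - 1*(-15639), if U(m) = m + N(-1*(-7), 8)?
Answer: 163057582253/10424609 ≈ 15642.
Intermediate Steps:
U(m) = 7 + m (U(m) = m - 1*(-7) = m + 7 = 7 + m)
(U(106)/6487 - 4153/(-1607)) - 1*(-15639) = ((7 + 106)/6487 - 4153/(-1607)) - 1*(-15639) = (113*(1/6487) - 4153*(-1/1607)) + 15639 = (113/6487 + 4153/1607) + 15639 = 27122102/10424609 + 15639 = 163057582253/10424609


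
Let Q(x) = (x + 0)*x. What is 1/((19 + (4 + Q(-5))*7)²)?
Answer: 1/49284 ≈ 2.0291e-5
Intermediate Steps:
Q(x) = x² (Q(x) = x*x = x²)
1/((19 + (4 + Q(-5))*7)²) = 1/((19 + (4 + (-5)²)*7)²) = 1/((19 + (4 + 25)*7)²) = 1/((19 + 29*7)²) = 1/((19 + 203)²) = 1/(222²) = 1/49284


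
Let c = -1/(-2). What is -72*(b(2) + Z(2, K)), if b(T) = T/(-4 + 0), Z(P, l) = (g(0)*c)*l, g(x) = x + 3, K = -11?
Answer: 1224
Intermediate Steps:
g(x) = 3 + x
c = ½ (c = -1*(-½) = ½ ≈ 0.50000)
Z(P, l) = 3*l/2 (Z(P, l) = ((3 + 0)*(½))*l = (3*(½))*l = 3*l/2)
b(T) = -T/4 (b(T) = T/(-4) = T*(-¼) = -T/4)
-72*(b(2) + Z(2, K)) = -72*(-¼*2 + (3/2)*(-11)) = -72*(-½ - 33/2) = -72*(-17) = 1224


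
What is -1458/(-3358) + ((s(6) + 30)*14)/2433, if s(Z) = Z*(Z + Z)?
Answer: 1390423/1361669 ≈ 1.0211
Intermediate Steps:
s(Z) = 2*Z² (s(Z) = Z*(2*Z) = 2*Z²)
-1458/(-3358) + ((s(6) + 30)*14)/2433 = -1458/(-3358) + ((2*6² + 30)*14)/2433 = -1458*(-1/3358) + ((2*36 + 30)*14)*(1/2433) = 729/1679 + ((72 + 30)*14)*(1/2433) = 729/1679 + (102*14)*(1/2433) = 729/1679 + 1428*(1/2433) = 729/1679 + 476/811 = 1390423/1361669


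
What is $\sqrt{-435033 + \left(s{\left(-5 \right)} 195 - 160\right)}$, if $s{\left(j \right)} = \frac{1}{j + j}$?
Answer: $\frac{5 i \sqrt{69634}}{2} \approx 659.71 i$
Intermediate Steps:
$s{\left(j \right)} = \frac{1}{2 j}$
$\sqrt{-435033 + \left(s{\left(-5 \right)} 195 - 160\right)} = \sqrt{-435033 - \left(160 - \frac{1}{2 \left(-5\right)} 195\right)} = \sqrt{-435033 - \left(160 - \frac{1}{2} \left(- \frac{1}{5}\right) 195\right)} = \sqrt{-435033 - \frac{359}{2}} = \sqrt{- \frac{870425}{2}} = \frac{5 i \sqrt{69634}}{2}$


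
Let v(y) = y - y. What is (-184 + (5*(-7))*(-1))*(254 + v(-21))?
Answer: -37846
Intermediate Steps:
v(y) = 0
(-184 + (5*(-7))*(-1))*(254 + v(-21)) = (-184 + (5*(-7))*(-1))*(254 + 0) = (-184 - 35*(-1))*254 = (-184 + 35)*254 = -149*254 = -37846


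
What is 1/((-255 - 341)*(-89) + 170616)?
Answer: 1/223660 ≈ 4.4711e-6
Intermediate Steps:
1/((-255 - 341)*(-89) + 170616) = 1/(-596*(-89) + 170616) = 1/(53044 + 170616) = 1/223660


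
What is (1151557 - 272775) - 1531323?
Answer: -652541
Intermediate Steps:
(1151557 - 272775) - 1531323 = 878782 - 1531323 = -652541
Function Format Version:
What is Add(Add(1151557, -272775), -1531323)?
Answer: -652541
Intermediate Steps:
Add(Add(1151557, -272775), -1531323) = Add(878782, -1531323) = -652541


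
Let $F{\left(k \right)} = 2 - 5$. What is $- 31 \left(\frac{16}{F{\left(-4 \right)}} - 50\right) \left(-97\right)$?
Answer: $- \frac{499162}{3} \approx -1.6639 \cdot 10^{5}$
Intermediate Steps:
$F{\left(k \right)} = -3$ ($F{\left(k \right)} = 2 - 5 = -3$)
$- 31 \left(\frac{16}{F{\left(-4 \right)}} - 50\right) \left(-97\right) = - 31 \left(\frac{16}{-3} - 50\right) \left(-97\right) = - 31 \left(16 \left(- \frac{1}{3}\right) - 50\right) \left(-97\right) = - 31 \left(- \frac{16}{3} - 50\right) \left(-97\right) = \left(-31\right) \left(- \frac{166}{3}\right) \left(-97\right) = \frac{5146}{3} \left(-97\right) = - \frac{499162}{3}$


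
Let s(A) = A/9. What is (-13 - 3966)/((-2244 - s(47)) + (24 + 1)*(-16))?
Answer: 35811/23843 ≈ 1.5019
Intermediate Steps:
s(A) = A/9 (s(A) = A*(⅑) = A/9)
(-13 - 3966)/((-2244 - s(47)) + (24 + 1)*(-16)) = (-13 - 3966)/((-2244 - 47/9) + (24 + 1)*(-16)) = -3979/((-2244 - 1*47/9) + 25*(-16)) = -3979/((-2244 - 47/9) - 400) = -3979/(-20243/9 - 400) = -3979/(-23843/9) = -3979*(-9/23843) = 35811/23843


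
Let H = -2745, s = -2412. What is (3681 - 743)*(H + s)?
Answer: -15151266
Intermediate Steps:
(3681 - 743)*(H + s) = (3681 - 743)*(-2745 - 2412) = 2938*(-5157) = -15151266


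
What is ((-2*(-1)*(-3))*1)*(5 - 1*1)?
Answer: -24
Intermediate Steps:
((-2*(-1)*(-3))*1)*(5 - 1*1) = ((2*(-3))*1)*(5 - 1) = -6*1*4 = -6*4 = -24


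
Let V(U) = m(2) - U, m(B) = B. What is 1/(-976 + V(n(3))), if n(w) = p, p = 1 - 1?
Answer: -1/974 ≈ -0.0010267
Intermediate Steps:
p = 0
n(w) = 0
V(U) = 2 - U
1/(-976 + V(n(3))) = 1/(-976 + (2 - 1*0)) = 1/(-976 + (2 + 0)) = 1/(-976 + 2) = 1/(-974) = -1/974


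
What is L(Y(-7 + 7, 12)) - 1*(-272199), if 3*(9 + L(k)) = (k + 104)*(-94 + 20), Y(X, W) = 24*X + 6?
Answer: 808430/3 ≈ 2.6948e+5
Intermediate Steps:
Y(X, W) = 6 + 24*X
L(k) = -7723/3 - 74*k/3 (L(k) = -9 + ((k + 104)*(-94 + 20))/3 = -9 + ((104 + k)*(-74))/3 = -9 + (-7696 - 74*k)/3 = -9 + (-7696/3 - 74*k/3) = -7723/3 - 74*k/3)
L(Y(-7 + 7, 12)) - 1*(-272199) = (-7723/3 - 74*(6 + 24*(-7 + 7))/3) - 1*(-272199) = (-7723/3 - 74*(6 + 24*0)/3) + 272199 = (-7723/3 - 74*(6 + 0)/3) + 272199 = (-7723/3 - 74/3*6) + 272199 = (-7723/3 - 148) + 272199 = -8167/3 + 272199 = 808430/3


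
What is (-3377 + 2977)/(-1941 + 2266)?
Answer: -16/13 ≈ -1.2308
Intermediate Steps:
(-3377 + 2977)/(-1941 + 2266) = -400/325 = -400*1/325 = -16/13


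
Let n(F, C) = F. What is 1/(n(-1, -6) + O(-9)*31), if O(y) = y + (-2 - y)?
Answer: -1/63 ≈ -0.015873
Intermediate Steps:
O(y) = -2
1/(n(-1, -6) + O(-9)*31) = 1/(-1 - 2*31) = 1/(-1 - 62) = 1/(-63) = -1/63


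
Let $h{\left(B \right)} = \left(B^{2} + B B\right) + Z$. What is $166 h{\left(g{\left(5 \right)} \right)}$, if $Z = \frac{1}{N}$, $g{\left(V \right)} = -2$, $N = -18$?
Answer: $\frac{11869}{9} \approx 1318.8$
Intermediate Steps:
$Z = - \frac{1}{18}$ ($Z = \frac{1}{-18} = - \frac{1}{18} \approx -0.055556$)
$h{\left(B \right)} = - \frac{1}{18} + 2 B^{2}$ ($h{\left(B \right)} = \left(B^{2} + B B\right) - \frac{1}{18} = \left(B^{2} + B^{2}\right) - \frac{1}{18} = 2 B^{2} - \frac{1}{18} = - \frac{1}{18} + 2 B^{2}$)
$166 h{\left(g{\left(5 \right)} \right)} = 166 \left(- \frac{1}{18} + 2 \left(-2\right)^{2}\right) = 166 \left(- \frac{1}{18} + 2 \cdot 4\right) = 166 \left(- \frac{1}{18} + 8\right) = 166 \cdot \frac{143}{18} = \frac{11869}{9}$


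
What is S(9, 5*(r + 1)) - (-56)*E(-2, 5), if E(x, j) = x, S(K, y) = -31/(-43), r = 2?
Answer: -4785/43 ≈ -111.28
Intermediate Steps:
S(K, y) = 31/43 (S(K, y) = -31*(-1/43) = 31/43)
S(9, 5*(r + 1)) - (-56)*E(-2, 5) = 31/43 - (-56)*(-2) = 31/43 - 1*112 = 31/43 - 112 = -4785/43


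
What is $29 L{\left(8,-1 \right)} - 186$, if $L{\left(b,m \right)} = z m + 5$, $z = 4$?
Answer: $-157$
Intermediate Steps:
$L{\left(b,m \right)} = 5 + 4 m$ ($L{\left(b,m \right)} = 4 m + 5 = 5 + 4 m$)
$29 L{\left(8,-1 \right)} - 186 = 29 \left(5 + 4 \left(-1\right)\right) - 186 = 29 \left(5 - 4\right) - 186 = 29 \cdot 1 - 186 = 29 - 186 = -157$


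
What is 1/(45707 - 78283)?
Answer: -1/32576 ≈ -3.0697e-5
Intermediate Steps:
1/(45707 - 78283) = 1/(-32576) = -1/32576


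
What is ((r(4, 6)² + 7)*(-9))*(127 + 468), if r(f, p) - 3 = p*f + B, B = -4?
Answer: -2870280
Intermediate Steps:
r(f, p) = -1 + f*p (r(f, p) = 3 + (p*f - 4) = 3 + (f*p - 4) = 3 + (-4 + f*p) = -1 + f*p)
((r(4, 6)² + 7)*(-9))*(127 + 468) = (((-1 + 4*6)² + 7)*(-9))*(127 + 468) = (((-1 + 24)² + 7)*(-9))*595 = ((23² + 7)*(-9))*595 = ((529 + 7)*(-9))*595 = (536*(-9))*595 = -4824*595 = -2870280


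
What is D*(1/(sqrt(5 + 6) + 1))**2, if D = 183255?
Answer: 183255/(1 + sqrt(11))**2 ≈ 9834.8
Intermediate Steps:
D*(1/(sqrt(5 + 6) + 1))**2 = 183255*(1/(sqrt(5 + 6) + 1))**2 = 183255*(1/(sqrt(11) + 1))**2 = 183255*(1/(1 + sqrt(11)))**2 = 183255/(1 + sqrt(11))**2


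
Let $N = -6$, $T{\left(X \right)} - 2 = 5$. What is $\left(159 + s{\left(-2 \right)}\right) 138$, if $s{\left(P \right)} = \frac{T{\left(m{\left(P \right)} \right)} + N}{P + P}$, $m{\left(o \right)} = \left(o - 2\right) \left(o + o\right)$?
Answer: $\frac{43815}{2} \approx 21908.0$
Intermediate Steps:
$m{\left(o \right)} = 2 o \left(-2 + o\right)$ ($m{\left(o \right)} = \left(-2 + o\right) 2 o = 2 o \left(-2 + o\right)$)
$T{\left(X \right)} = 7$ ($T{\left(X \right)} = 2 + 5 = 7$)
$s{\left(P \right)} = \frac{1}{2 P}$ ($s{\left(P \right)} = \frac{7 - 6}{P + P} = 1 \frac{1}{2 P} = \frac{1}{2 P}$)
$\left(159 + s{\left(-2 \right)}\right) 138 = \left(159 + \frac{1}{2 \left(-2\right)}\right) 138 = \left(159 + \frac{1}{2} \left(- \frac{1}{2}\right)\right) 138 = \left(159 - \frac{1}{4}\right) 138 = \frac{635}{4} \cdot 138 = \frac{43815}{2}$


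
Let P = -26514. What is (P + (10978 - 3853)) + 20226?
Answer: 837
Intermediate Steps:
(P + (10978 - 3853)) + 20226 = (-26514 + (10978 - 3853)) + 20226 = (-26514 + 7125) + 20226 = -19389 + 20226 = 837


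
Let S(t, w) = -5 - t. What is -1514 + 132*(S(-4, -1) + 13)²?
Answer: 17494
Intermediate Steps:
-1514 + 132*(S(-4, -1) + 13)² = -1514 + 132*((-5 - 1*(-4)) + 13)² = -1514 + 132*((-5 + 4) + 13)² = -1514 + 132*(-1 + 13)² = -1514 + 132*12² = -1514 + 132*144 = -1514 + 19008 = 17494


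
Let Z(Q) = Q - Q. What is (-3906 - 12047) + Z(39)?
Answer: -15953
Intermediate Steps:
Z(Q) = 0
(-3906 - 12047) + Z(39) = (-3906 - 12047) + 0 = -15953 + 0 = -15953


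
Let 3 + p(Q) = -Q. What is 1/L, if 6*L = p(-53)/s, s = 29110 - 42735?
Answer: -1635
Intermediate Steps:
p(Q) = -3 - Q
s = -13625
L = -1/1635 (L = ((-3 - 1*(-53))/(-13625))/6 = ((-3 + 53)*(-1/13625))/6 = (50*(-1/13625))/6 = (⅙)*(-2/545) = -1/1635 ≈ -0.00061162)
1/L = 1/(-1/1635) = -1635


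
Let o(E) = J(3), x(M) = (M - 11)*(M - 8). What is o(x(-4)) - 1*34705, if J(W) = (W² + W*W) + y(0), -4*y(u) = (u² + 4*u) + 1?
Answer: -138749/4 ≈ -34687.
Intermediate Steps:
y(u) = -¼ - u - u²/4 (y(u) = -((u² + 4*u) + 1)/4 = -(1 + u² + 4*u)/4 = -¼ - u - u²/4)
J(W) = -¼ + 2*W² (J(W) = (W² + W*W) + (-¼ - 1*0 - ¼*0²) = (W² + W²) + (-¼ + 0 - ¼*0) = 2*W² + (-¼ + 0 + 0) = 2*W² - ¼ = -¼ + 2*W²)
x(M) = (-11 + M)*(-8 + M)
o(E) = 71/4 (o(E) = -¼ + 2*3² = -¼ + 2*9 = -¼ + 18 = 71/4)
o(x(-4)) - 1*34705 = 71/4 - 1*34705 = 71/4 - 34705 = -138749/4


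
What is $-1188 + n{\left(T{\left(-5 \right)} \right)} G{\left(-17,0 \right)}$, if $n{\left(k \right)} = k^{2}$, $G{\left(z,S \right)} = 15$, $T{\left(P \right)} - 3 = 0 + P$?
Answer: $-1128$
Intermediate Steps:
$T{\left(P \right)} = 3 + P$ ($T{\left(P \right)} = 3 + \left(0 + P\right) = 3 + P$)
$-1188 + n{\left(T{\left(-5 \right)} \right)} G{\left(-17,0 \right)} = -1188 + \left(3 - 5\right)^{2} \cdot 15 = -1188 + \left(-2\right)^{2} \cdot 15 = -1188 + 4 \cdot 15 = -1188 + 60 = -1128$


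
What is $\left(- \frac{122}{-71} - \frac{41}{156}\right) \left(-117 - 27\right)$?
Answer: $- \frac{193452}{923} \approx -209.59$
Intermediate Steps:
$\left(- \frac{122}{-71} - \frac{41}{156}\right) \left(-117 - 27\right) = \left(\left(-122\right) \left(- \frac{1}{71}\right) - \frac{41}{156}\right) \left(-117 - 27\right) = \left(\frac{122}{71} - \frac{41}{156}\right) \left(-144\right) = \frac{16121}{11076} \left(-144\right) = - \frac{193452}{923}$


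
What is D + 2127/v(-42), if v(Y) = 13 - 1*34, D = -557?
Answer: -4608/7 ≈ -658.29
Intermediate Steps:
v(Y) = -21 (v(Y) = 13 - 34 = -21)
D + 2127/v(-42) = -557 + 2127/(-21) = -557 + 2127*(-1/21) = -557 - 709/7 = -4608/7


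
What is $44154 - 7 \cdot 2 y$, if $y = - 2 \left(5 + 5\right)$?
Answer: $44434$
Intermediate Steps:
$y = -20$ ($y = \left(-2\right) 10 = -20$)
$44154 - 7 \cdot 2 y = 44154 - 7 \cdot 2 \left(-20\right) = 44154 - 14 \left(-20\right) = 44154 - -280 = 44154 + 280 = 44434$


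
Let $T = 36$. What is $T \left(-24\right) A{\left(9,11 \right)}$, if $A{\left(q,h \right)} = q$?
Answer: $-7776$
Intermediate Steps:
$T \left(-24\right) A{\left(9,11 \right)} = 36 \left(-24\right) 9 = \left(-864\right) 9 = -7776$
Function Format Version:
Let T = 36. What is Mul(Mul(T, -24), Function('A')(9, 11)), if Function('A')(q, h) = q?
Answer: -7776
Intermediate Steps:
Mul(Mul(T, -24), Function('A')(9, 11)) = Mul(Mul(36, -24), 9) = Mul(-864, 9) = -7776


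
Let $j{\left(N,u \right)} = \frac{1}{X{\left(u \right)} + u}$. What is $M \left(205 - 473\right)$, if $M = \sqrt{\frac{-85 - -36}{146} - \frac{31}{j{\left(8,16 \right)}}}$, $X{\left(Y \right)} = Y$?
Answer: $- \frac{134 i \sqrt{21152626}}{73} \approx - 8442.4 i$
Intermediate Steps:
$j{\left(N,u \right)} = \frac{1}{2 u}$ ($j{\left(N,u \right)} = \frac{1}{u + u} = \frac{1}{2 u}$)
$M = \frac{i \sqrt{21152626}}{146}$ ($M = \sqrt{\frac{-85 - -36}{146} - \frac{31}{\frac{1}{2} \cdot \frac{1}{16}}} = \sqrt{\left(-85 + 36\right) \frac{1}{146} - \frac{31}{\frac{1}{2} \cdot \frac{1}{16}}} = \sqrt{\left(-49\right) \frac{1}{146} - 31 \frac{1}{\frac{1}{32}}} = \sqrt{- \frac{49}{146} - 992} = \sqrt{- \frac{144881}{146}} = \frac{i \sqrt{21152626}}{146} \approx 31.501 i$)
$M \left(205 - 473\right) = \frac{i \sqrt{21152626}}{146} \left(205 - 473\right) = \frac{i \sqrt{21152626}}{146} \left(-268\right) = - \frac{134 i \sqrt{21152626}}{73}$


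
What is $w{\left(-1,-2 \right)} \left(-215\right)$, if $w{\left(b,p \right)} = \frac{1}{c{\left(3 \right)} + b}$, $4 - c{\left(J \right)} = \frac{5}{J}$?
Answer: $- \frac{645}{4} \approx -161.25$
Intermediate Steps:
$c{\left(J \right)} = 4 - \frac{5}{J}$
$w{\left(b,p \right)} = \frac{1}{\frac{7}{3} + b}$ ($w{\left(b,p \right)} = \frac{1}{\left(4 - \frac{5}{3}\right) + b} = \frac{1}{\frac{7}{3} + b}$)
$w{\left(-1,-2 \right)} \left(-215\right) = \frac{3}{7 + 3 \left(-1\right)} \left(-215\right) = \frac{3}{7 - 3} \left(-215\right) = \frac{3}{4} \left(-215\right) = - \frac{645}{4}$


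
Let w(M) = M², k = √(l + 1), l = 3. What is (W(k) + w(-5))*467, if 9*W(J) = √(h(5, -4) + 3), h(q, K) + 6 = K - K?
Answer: 11675 + 467*I*√3/9 ≈ 11675.0 + 89.874*I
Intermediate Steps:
h(q, K) = -6 (h(q, K) = -6 + (K - K) = -6 + 0 = -6)
k = 2 (k = √(3 + 1) = √4 = 2)
W(J) = I*√3/9 (W(J) = √(-6 + 3)/9 = √(-3)/9 = (I*√3)/9 = I*√3/9)
(W(k) + w(-5))*467 = (I*√3/9 + (-5)²)*467 = (I*√3/9 + 25)*467 = (25 + I*√3/9)*467 = 11675 + 467*I*√3/9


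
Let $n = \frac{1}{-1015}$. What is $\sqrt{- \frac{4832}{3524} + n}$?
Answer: $\frac{i \sqrt{1097202699215}}{894215} \approx 1.1714 i$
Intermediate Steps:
$n = - \frac{1}{1015} \approx -0.00098522$
$\sqrt{- \frac{4832}{3524} + n} = \sqrt{- \frac{4832}{3524} - \frac{1}{1015}} = \sqrt{\left(-4832\right) \frac{1}{3524} - \frac{1}{1015}} = \sqrt{- \frac{1208}{881} - \frac{1}{1015}} = \sqrt{- \frac{1227001}{894215}} = \frac{i \sqrt{1097202699215}}{894215}$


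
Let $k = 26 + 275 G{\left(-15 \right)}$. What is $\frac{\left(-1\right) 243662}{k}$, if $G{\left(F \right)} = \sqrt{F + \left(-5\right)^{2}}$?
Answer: $\frac{3167606}{377787} - \frac{33503525 \sqrt{10}}{377787} \approx -272.06$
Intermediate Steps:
$G{\left(F \right)} = \sqrt{25 + F}$ ($G{\left(F \right)} = \sqrt{F + 25} = \sqrt{25 + F}$)
$k = 26 + 275 \sqrt{10}$ ($k = 26 + 275 \sqrt{25 - 15} = 26 + 275 \sqrt{10} \approx 895.63$)
$\frac{\left(-1\right) 243662}{k} = \frac{\left(-1\right) 243662}{26 + 275 \sqrt{10}} = - \frac{243662}{26 + 275 \sqrt{10}}$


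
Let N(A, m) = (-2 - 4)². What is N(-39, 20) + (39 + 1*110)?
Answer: 185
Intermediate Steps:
N(A, m) = 36 (N(A, m) = (-6)² = 36)
N(-39, 20) + (39 + 1*110) = 36 + (39 + 1*110) = 36 + (39 + 110) = 36 + 149 = 185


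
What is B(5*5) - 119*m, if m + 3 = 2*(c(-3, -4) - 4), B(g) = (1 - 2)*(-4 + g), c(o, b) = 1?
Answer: 1050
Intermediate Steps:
B(g) = 4 - g (B(g) = -(-4 + g) = 4 - g)
m = -9 (m = -3 + 2*(1 - 4) = -3 + 2*(-3) = -3 - 6 = -9)
B(5*5) - 119*m = (4 - 5*5) - 119*(-9) = (4 - 1*25) + 1071 = (4 - 25) + 1071 = -21 + 1071 = 1050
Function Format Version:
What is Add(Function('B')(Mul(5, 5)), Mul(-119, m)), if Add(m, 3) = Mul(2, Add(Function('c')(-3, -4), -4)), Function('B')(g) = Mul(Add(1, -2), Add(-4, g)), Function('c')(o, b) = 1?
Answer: 1050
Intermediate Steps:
Function('B')(g) = Add(4, Mul(-1, g)) (Function('B')(g) = Mul(-1, Add(-4, g)) = Add(4, Mul(-1, g)))
m = -9 (m = Add(-3, Mul(2, Add(1, -4))) = Add(-3, Mul(2, -3)) = Add(-3, -6) = -9)
Add(Function('B')(Mul(5, 5)), Mul(-119, m)) = Add(Add(4, Mul(-1, Mul(5, 5))), Mul(-119, -9)) = Add(Add(4, Mul(-1, 25)), 1071) = Add(Add(4, -25), 1071) = Add(-21, 1071) = 1050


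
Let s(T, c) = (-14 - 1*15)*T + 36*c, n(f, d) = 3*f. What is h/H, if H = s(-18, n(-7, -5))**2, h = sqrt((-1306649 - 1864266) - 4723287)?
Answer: I*sqrt(7894202)/54756 ≈ 0.051312*I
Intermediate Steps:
h = I*sqrt(7894202) (h = sqrt(-3170915 - 4723287) = sqrt(-7894202) = I*sqrt(7894202) ≈ 2809.7*I)
s(T, c) = -29*T + 36*c (s(T, c) = (-14 - 15)*T + 36*c = -29*T + 36*c)
H = 54756 (H = (-29*(-18) + 36*(3*(-7)))**2 = (522 + 36*(-21))**2 = (522 - 756)**2 = (-234)**2 = 54756)
h/H = (I*sqrt(7894202))/54756 = (I*sqrt(7894202))*(1/54756) = I*sqrt(7894202)/54756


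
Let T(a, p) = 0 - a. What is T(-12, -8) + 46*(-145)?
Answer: -6658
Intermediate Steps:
T(a, p) = -a
T(-12, -8) + 46*(-145) = -1*(-12) + 46*(-145) = 12 - 6670 = -6658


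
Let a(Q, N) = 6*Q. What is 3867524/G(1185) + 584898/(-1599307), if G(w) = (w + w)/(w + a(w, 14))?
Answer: 21648753135640/1599307 ≈ 1.3536e+7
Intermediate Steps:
G(w) = 2/7 (G(w) = (w + w)/(w + 6*w) = (2*w)/((7*w)) = (2*w)*(1/(7*w)) = 2/7)
3867524/G(1185) + 584898/(-1599307) = 3867524/(2/7) + 584898/(-1599307) = 3867524*(7/2) + 584898*(-1/1599307) = 13536334 - 584898/1599307 = 21648753135640/1599307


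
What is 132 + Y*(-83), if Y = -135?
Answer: 11337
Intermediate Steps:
132 + Y*(-83) = 132 - 135*(-83) = 132 + 11205 = 11337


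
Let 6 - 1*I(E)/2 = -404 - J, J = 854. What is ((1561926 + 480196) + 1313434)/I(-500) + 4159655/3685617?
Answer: 3094452461473/2329309944 ≈ 1328.5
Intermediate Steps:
I(E) = 2528 (I(E) = 12 - 2*(-404 - 1*854) = 12 - 2*(-404 - 854) = 12 - 2*(-1258) = 12 + 2516 = 2528)
((1561926 + 480196) + 1313434)/I(-500) + 4159655/3685617 = ((1561926 + 480196) + 1313434)/2528 + 4159655/3685617 = (2042122 + 1313434)*(1/2528) + 4159655*(1/3685617) = 3355556*(1/2528) + 4159655/3685617 = 838889/632 + 4159655/3685617 = 3094452461473/2329309944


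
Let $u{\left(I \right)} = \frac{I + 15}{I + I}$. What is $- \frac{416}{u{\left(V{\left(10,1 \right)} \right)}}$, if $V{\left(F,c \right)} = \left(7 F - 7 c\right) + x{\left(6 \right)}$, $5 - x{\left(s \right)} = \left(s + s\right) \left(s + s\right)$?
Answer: $- \frac{63232}{61} \approx -1036.6$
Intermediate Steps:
$x{\left(s \right)} = 5 - 4 s^{2}$ ($x{\left(s \right)} = 5 - \left(s + s\right) \left(s + s\right) = 5 - 2 s 2 s = 5 - 4 s^{2}$)
$V{\left(F,c \right)} = -139 - 7 c + 7 F$ ($V{\left(F,c \right)} = \left(7 F - 7 c\right) + \left(5 - 4 \cdot 6^{2}\right) = \left(- 7 c + 7 F\right) + \left(5 - 144\right) = \left(- 7 c + 7 F\right) - 139 = -139 - 7 c + 7 F$)
$u{\left(I \right)} = \frac{15 + I}{2 I}$
$- \frac{416}{u{\left(V{\left(10,1 \right)} \right)}} = - \frac{416}{\frac{1}{2} \frac{1}{-139 - 7 + 7 \cdot 10} \left(15 - 76\right)} = - \frac{416}{\frac{1}{2} \frac{1}{-139 - 7 + 70} \left(15 - 76\right)} = - \frac{416}{\frac{1}{2} \frac{1}{-76} \left(15 - 76\right)} = - \frac{416}{\frac{1}{2} \left(- \frac{1}{76}\right) \left(-61\right)} = - \frac{416}{\frac{61}{152}} = \left(-416\right) \frac{152}{61} = - \frac{63232}{61}$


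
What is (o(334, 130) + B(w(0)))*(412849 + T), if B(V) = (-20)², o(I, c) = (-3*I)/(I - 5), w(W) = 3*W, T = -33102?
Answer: 49594198706/329 ≈ 1.5074e+8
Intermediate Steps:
o(I, c) = -3*I/(-5 + I) (o(I, c) = (-3*I)/(-5 + I) = -3*I/(-5 + I))
B(V) = 400
(o(334, 130) + B(w(0)))*(412849 + T) = (-3*334/(-5 + 334) + 400)*(412849 - 33102) = (-3*334/329 + 400)*379747 = (-3*334*1/329 + 400)*379747 = (-1002/329 + 400)*379747 = (130598/329)*379747 = 49594198706/329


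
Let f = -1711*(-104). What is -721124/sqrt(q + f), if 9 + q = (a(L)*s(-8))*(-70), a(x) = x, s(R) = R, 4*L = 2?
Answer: -721124*sqrt(15)/1635 ≈ -1708.2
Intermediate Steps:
L = 1/2 (L = (1/4)*2 = 1/2 ≈ 0.50000)
f = 177944
q = 271 (q = -9 + ((1/2)*(-8))*(-70) = -9 - 4*(-70) = -9 + 280 = 271)
-721124/sqrt(q + f) = -721124/sqrt(271 + 177944) = -721124*sqrt(15)/1635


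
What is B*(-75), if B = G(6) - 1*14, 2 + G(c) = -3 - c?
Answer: 1875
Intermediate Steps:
G(c) = -5 - c (G(c) = -2 + (-3 - c) = -5 - c)
B = -25 (B = (-5 - 1*6) - 1*14 = (-5 - 6) - 14 = -11 - 14 = -25)
B*(-75) = -25*(-75) = 1875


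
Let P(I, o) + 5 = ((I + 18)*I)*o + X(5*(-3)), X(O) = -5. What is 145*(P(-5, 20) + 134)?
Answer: -170520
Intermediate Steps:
P(I, o) = -10 + I*o*(18 + I) (P(I, o) = -5 + (((I + 18)*I)*o - 5) = -5 + (((18 + I)*I)*o - 5) = -5 + ((I*(18 + I))*o - 5) = -5 + (I*o*(18 + I) - 5) = -5 + (-5 + I*o*(18 + I)) = -10 + I*o*(18 + I))
145*(P(-5, 20) + 134) = 145*((-10 + 20*(-5)² + 18*(-5)*20) + 134) = 145*((-10 + 20*25 - 1800) + 134) = 145*((-10 + 500 - 1800) + 134) = 145*(-1310 + 134) = 145*(-1176) = -170520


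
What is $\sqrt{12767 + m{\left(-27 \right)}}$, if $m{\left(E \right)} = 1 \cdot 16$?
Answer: $\sqrt{12783} \approx 113.06$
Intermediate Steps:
$m{\left(E \right)} = 16$
$\sqrt{12767 + m{\left(-27 \right)}} = \sqrt{12767 + 16} = \sqrt{12783}$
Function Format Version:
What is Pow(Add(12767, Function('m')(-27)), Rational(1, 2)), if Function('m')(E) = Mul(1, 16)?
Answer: Pow(12783, Rational(1, 2)) ≈ 113.06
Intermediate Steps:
Function('m')(E) = 16
Pow(Add(12767, Function('m')(-27)), Rational(1, 2)) = Pow(Add(12767, 16), Rational(1, 2)) = Pow(12783, Rational(1, 2))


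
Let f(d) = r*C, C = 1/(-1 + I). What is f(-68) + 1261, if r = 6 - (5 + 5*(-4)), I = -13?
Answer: 2519/2 ≈ 1259.5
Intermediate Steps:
r = 21 (r = 6 - (5 - 20) = 6 - 1*(-15) = 6 + 15 = 21)
C = -1/14 (C = 1/(-1 - 13) = 1/(-14) = -1/14 ≈ -0.071429)
f(d) = -3/2 (f(d) = 21*(-1/14) = -3/2)
f(-68) + 1261 = -3/2 + 1261 = 2519/2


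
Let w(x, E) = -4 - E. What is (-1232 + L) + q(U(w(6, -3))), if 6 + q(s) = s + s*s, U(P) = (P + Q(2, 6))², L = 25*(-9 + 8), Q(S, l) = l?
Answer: -613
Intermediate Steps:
L = -25 (L = 25*(-1) = -25)
U(P) = (6 + P)² (U(P) = (P + 6)² = (6 + P)²)
q(s) = -6 + s + s² (q(s) = -6 + (s + s*s) = -6 + (s + s²) = -6 + s + s²)
(-1232 + L) + q(U(w(6, -3))) = (-1232 - 25) + (-6 + (6 + (-4 - 1*(-3)))² + ((6 + (-4 - 1*(-3)))²)²) = -1257 + (-6 + (6 + (-4 + 3))² + ((6 + (-4 + 3))²)²) = -1257 + (-6 + (6 - 1)² + ((6 - 1)²)²) = -1257 + (-6 + 5² + (5²)²) = -1257 + (-6 + 25 + 25²) = -1257 + (-6 + 25 + 625) = -1257 + 644 = -613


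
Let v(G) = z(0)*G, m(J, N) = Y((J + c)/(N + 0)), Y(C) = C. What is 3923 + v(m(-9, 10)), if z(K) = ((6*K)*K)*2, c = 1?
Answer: 3923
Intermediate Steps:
z(K) = 12*K² (z(K) = (6*K²)*2 = 12*K²)
m(J, N) = (1 + J)/N (m(J, N) = (J + 1)/(N + 0) = (1 + J)/N)
v(G) = 0 (v(G) = (12*0²)*G = (12*0)*G = 0*G = 0)
3923 + v(m(-9, 10)) = 3923 + 0 = 3923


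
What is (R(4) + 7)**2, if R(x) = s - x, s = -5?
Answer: 4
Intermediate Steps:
R(x) = -5 - x
(R(4) + 7)**2 = ((-5 - 1*4) + 7)**2 = ((-5 - 4) + 7)**2 = (-9 + 7)**2 = (-2)**2 = 4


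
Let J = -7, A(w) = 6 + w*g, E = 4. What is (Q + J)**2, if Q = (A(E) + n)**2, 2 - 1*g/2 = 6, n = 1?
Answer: 381924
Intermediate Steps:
g = -8 (g = 4 - 2*6 = 4 - 12 = -8)
A(w) = 6 - 8*w (A(w) = 6 + w*(-8) = 6 - 8*w)
Q = 625 (Q = ((6 - 8*4) + 1)**2 = ((6 - 32) + 1)**2 = (-26 + 1)**2 = (-25)**2 = 625)
(Q + J)**2 = (625 - 7)**2 = 618**2 = 381924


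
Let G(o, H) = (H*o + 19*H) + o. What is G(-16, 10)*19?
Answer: 266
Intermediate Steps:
G(o, H) = o + 19*H + H*o (G(o, H) = (19*H + H*o) + o = o + 19*H + H*o)
G(-16, 10)*19 = (-16 + 19*10 + 10*(-16))*19 = (-16 + 190 - 160)*19 = 14*19 = 266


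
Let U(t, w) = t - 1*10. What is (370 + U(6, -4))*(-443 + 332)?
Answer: -40626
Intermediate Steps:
U(t, w) = -10 + t (U(t, w) = t - 10 = -10 + t)
(370 + U(6, -4))*(-443 + 332) = (370 + (-10 + 6))*(-443 + 332) = (370 - 4)*(-111) = 366*(-111) = -40626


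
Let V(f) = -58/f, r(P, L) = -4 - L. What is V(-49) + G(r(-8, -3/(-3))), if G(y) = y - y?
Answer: 58/49 ≈ 1.1837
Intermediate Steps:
G(y) = 0
V(-49) + G(r(-8, -3/(-3))) = -58/(-49) + 0 = -58*(-1/49) + 0 = 58/49 + 0 = 58/49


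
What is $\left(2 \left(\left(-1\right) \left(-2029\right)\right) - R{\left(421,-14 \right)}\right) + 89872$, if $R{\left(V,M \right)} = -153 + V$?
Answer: $93662$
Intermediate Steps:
$\left(2 \left(\left(-1\right) \left(-2029\right)\right) - R{\left(421,-14 \right)}\right) + 89872 = \left(2 \left(\left(-1\right) \left(-2029\right)\right) - \left(-153 + 421\right)\right) + 89872 = \left(2 \cdot 2029 - 268\right) + 89872 = \left(4058 - 268\right) + 89872 = 3790 + 89872 = 93662$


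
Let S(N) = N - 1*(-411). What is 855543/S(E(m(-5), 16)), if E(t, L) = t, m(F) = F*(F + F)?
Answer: 855543/461 ≈ 1855.8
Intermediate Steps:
m(F) = 2*F² (m(F) = F*(2*F) = 2*F²)
S(N) = 411 + N (S(N) = N + 411 = 411 + N)
855543/S(E(m(-5), 16)) = 855543/(411 + 2*(-5)²) = 855543/(411 + 2*25) = 855543/(411 + 50) = 855543/461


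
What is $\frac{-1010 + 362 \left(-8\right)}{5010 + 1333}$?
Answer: $- \frac{3906}{6343} \approx -0.6158$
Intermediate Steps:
$\frac{-1010 + 362 \left(-8\right)}{5010 + 1333} = \frac{-1010 - 2896}{6343} = \left(-3906\right) \frac{1}{6343} = - \frac{3906}{6343}$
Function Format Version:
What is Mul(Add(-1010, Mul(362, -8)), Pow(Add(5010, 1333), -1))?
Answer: Rational(-3906, 6343) ≈ -0.61580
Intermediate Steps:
Mul(Add(-1010, Mul(362, -8)), Pow(Add(5010, 1333), -1)) = Mul(Add(-1010, -2896), Pow(6343, -1)) = Mul(-3906, Rational(1, 6343)) = Rational(-3906, 6343)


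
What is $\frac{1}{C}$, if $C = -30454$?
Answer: $- \frac{1}{30454} \approx -3.2836 \cdot 10^{-5}$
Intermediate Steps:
$\frac{1}{C} = \frac{1}{-30454} = - \frac{1}{30454}$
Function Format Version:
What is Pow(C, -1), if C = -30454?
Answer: Rational(-1, 30454) ≈ -3.2836e-5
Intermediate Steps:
Pow(C, -1) = Pow(-30454, -1) = Rational(-1, 30454)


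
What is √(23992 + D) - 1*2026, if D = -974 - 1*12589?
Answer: -2026 + √10429 ≈ -1923.9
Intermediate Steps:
D = -13563 (D = -974 - 12589 = -13563)
√(23992 + D) - 1*2026 = √(23992 - 13563) - 1*2026 = √10429 - 2026 = -2026 + √10429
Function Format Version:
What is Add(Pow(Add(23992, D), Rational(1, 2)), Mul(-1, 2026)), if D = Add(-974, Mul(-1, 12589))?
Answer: Add(-2026, Pow(10429, Rational(1, 2))) ≈ -1923.9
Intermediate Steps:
D = -13563 (D = Add(-974, -12589) = -13563)
Add(Pow(Add(23992, D), Rational(1, 2)), Mul(-1, 2026)) = Add(Pow(Add(23992, -13563), Rational(1, 2)), Mul(-1, 2026)) = Add(Pow(10429, Rational(1, 2)), -2026) = Add(-2026, Pow(10429, Rational(1, 2)))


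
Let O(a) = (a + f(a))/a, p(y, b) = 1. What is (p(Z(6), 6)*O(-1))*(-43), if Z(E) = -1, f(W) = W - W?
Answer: -43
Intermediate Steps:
f(W) = 0
O(a) = 1 (O(a) = (a + 0)/a = a/a = 1)
(p(Z(6), 6)*O(-1))*(-43) = (1*1)*(-43) = 1*(-43) = -43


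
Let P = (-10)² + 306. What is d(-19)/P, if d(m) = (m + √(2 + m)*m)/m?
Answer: 1/406 + I*√17/406 ≈ 0.0024631 + 0.010155*I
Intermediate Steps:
d(m) = (m + m*√(2 + m))/m
P = 406 (P = 100 + 306 = 406)
d(-19)/P = (1 + √(2 - 19))/406 = (1 + √(-17))*(1/406) = (1 + I*√17)*(1/406) = 1/406 + I*√17/406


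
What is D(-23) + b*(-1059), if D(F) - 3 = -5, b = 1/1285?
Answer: -3629/1285 ≈ -2.8241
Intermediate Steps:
b = 1/1285 ≈ 0.00077821
D(F) = -2 (D(F) = 3 - 5 = -2)
D(-23) + b*(-1059) = -2 + (1/1285)*(-1059) = -2 - 1059/1285 = -3629/1285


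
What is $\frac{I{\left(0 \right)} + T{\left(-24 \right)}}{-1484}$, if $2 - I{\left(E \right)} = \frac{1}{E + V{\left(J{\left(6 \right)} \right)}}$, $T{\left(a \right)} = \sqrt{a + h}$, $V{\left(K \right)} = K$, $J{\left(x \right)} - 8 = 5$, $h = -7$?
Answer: $- \frac{25}{19292} - \frac{i \sqrt{31}}{1484} \approx -0.0012959 - 0.0037519 i$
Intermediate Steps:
$J{\left(x \right)} = 13$ ($J{\left(x \right)} = 8 + 5 = 13$)
$T{\left(a \right)} = \sqrt{-7 + a}$ ($T{\left(a \right)} = \sqrt{a - 7} = \sqrt{-7 + a}$)
$I{\left(E \right)} = 2 - \frac{1}{13 + E}$ ($I{\left(E \right)} = 2 - \frac{1}{E + 13} = 2 - \frac{1}{13 + E}$)
$\frac{I{\left(0 \right)} + T{\left(-24 \right)}}{-1484} = \frac{\frac{25 + 2 \cdot 0}{13 + 0} + \sqrt{-7 - 24}}{-1484} = - \frac{\frac{25 + 0}{13} + \sqrt{-31}}{1484} = - \frac{\frac{1}{13} \cdot 25 + i \sqrt{31}}{1484} = - \frac{\frac{25}{13} + i \sqrt{31}}{1484} = - \frac{25}{19292} - \frac{i \sqrt{31}}{1484}$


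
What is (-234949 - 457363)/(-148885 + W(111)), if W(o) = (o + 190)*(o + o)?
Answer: 692312/82063 ≈ 8.4363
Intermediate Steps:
W(o) = 2*o*(190 + o) (W(o) = (190 + o)*(2*o) = 2*o*(190 + o))
(-234949 - 457363)/(-148885 + W(111)) = (-234949 - 457363)/(-148885 + 2*111*(190 + 111)) = -692312/(-148885 + 2*111*301) = -692312/(-148885 + 66822) = -692312/(-82063) = -692312*(-1/82063) = 692312/82063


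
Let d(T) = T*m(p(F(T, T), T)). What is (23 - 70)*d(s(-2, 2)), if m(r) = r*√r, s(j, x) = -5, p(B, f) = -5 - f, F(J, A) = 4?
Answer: 0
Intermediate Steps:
m(r) = r^(3/2)
d(T) = T*(-5 - T)^(3/2)
(23 - 70)*d(s(-2, 2)) = (23 - 70)*(-5*(-5 - 1*(-5))^(3/2)) = -(-235)*(-5 + 5)^(3/2) = -(-235)*0^(3/2) = -(-235)*0 = -47*0 = 0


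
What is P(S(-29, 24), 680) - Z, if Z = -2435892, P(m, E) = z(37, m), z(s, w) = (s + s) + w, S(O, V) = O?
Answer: 2435937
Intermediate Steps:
z(s, w) = w + 2*s (z(s, w) = 2*s + w = w + 2*s)
P(m, E) = 74 + m (P(m, E) = m + 2*37 = m + 74 = 74 + m)
P(S(-29, 24), 680) - Z = (74 - 29) - 1*(-2435892) = 45 + 2435892 = 2435937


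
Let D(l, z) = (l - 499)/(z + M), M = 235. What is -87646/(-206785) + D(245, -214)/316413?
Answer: 582326486368/1374018706305 ≈ 0.42381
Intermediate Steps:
D(l, z) = (-499 + l)/(235 + z) (D(l, z) = (l - 499)/(z + 235) = (-499 + l)/(235 + z))
-87646/(-206785) + D(245, -214)/316413 = -87646/(-206785) + ((-499 + 245)/(235 - 214))/316413 = -87646*(-1/206785) + (-254/21)*(1/316413) = 87646/206785 + ((1/21)*(-254))*(1/316413) = 87646/206785 - 254/21*1/316413 = 87646/206785 - 254/6644673 = 582326486368/1374018706305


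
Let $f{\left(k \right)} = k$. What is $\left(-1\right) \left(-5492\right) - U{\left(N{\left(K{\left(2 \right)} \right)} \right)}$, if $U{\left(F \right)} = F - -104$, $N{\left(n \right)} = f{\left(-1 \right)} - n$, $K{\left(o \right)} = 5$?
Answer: $5394$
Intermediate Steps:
$N{\left(n \right)} = -1 - n$
$U{\left(F \right)} = 104 + F$ ($U{\left(F \right)} = F + 104 = 104 + F$)
$\left(-1\right) \left(-5492\right) - U{\left(N{\left(K{\left(2 \right)} \right)} \right)} = \left(-1\right) \left(-5492\right) - \left(104 - 6\right) = 5492 - \left(104 - 6\right) = 5492 - 98 = 5394$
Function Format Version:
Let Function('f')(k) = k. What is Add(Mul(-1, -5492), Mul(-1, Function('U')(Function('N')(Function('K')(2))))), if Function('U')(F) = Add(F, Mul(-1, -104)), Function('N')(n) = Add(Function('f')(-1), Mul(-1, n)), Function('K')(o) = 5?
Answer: 5394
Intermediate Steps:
Function('N')(n) = Add(-1, Mul(-1, n))
Function('U')(F) = Add(104, F) (Function('U')(F) = Add(F, 104) = Add(104, F))
Add(Mul(-1, -5492), Mul(-1, Function('U')(Function('N')(Function('K')(2))))) = Add(Mul(-1, -5492), Mul(-1, Add(104, Add(-1, Mul(-1, 5))))) = Add(5492, Mul(-1, Add(104, Add(-1, -5)))) = Add(5492, Mul(-1, Add(104, -6))) = Add(5492, Mul(-1, 98)) = Add(5492, -98) = 5394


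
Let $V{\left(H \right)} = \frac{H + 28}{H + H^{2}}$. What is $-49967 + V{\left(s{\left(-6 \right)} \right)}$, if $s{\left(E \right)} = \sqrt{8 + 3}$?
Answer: $- \frac{499643}{10} - \frac{17 \sqrt{11}}{110} \approx -49965.0$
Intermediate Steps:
$s{\left(E \right)} = \sqrt{11}$
$V{\left(H \right)} = \frac{28 + H}{H + H^{2}}$
$-49967 + V{\left(s{\left(-6 \right)} \right)} = -49967 + \frac{28 + \sqrt{11}}{\sqrt{11} \left(1 + \sqrt{11}\right)} = -49967 + \frac{\frac{\sqrt{11}}{11} \left(28 + \sqrt{11}\right)}{1 + \sqrt{11}} = -49967 + \frac{\sqrt{11} \left(28 + \sqrt{11}\right)}{11 \left(1 + \sqrt{11}\right)}$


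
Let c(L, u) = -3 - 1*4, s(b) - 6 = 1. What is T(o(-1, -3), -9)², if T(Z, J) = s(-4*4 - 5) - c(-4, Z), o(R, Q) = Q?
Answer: 196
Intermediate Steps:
s(b) = 7 (s(b) = 6 + 1 = 7)
c(L, u) = -7 (c(L, u) = -3 - 4 = -7)
T(Z, J) = 14 (T(Z, J) = 7 - 1*(-7) = 7 + 7 = 14)
T(o(-1, -3), -9)² = 14² = 196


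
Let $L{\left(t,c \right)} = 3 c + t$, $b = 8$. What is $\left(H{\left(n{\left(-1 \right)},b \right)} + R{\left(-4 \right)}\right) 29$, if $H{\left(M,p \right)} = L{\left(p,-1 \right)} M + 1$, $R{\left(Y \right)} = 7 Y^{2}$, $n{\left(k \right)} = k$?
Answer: $3132$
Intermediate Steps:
$L{\left(t,c \right)} = t + 3 c$
$H{\left(M,p \right)} = 1 + M \left(-3 + p\right)$ ($H{\left(M,p \right)} = \left(p + 3 \left(-1\right)\right) M + 1 = \left(p - 3\right) M + 1 = \left(-3 + p\right) M + 1 = M \left(-3 + p\right) + 1 = 1 + M \left(-3 + p\right)$)
$\left(H{\left(n{\left(-1 \right)},b \right)} + R{\left(-4 \right)}\right) 29 = \left(\left(1 - \left(-3 + 8\right)\right) + 7 \left(-4\right)^{2}\right) 29 = \left(\left(1 - 5\right) + 7 \cdot 16\right) 29 = \left(\left(1 - 5\right) + 112\right) 29 = \left(-4 + 112\right) 29 = 108 \cdot 29 = 3132$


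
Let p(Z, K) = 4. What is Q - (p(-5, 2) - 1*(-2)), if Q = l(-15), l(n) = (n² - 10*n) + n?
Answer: 354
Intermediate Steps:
l(n) = n² - 9*n
Q = 360 (Q = -15*(-9 - 15) = -15*(-24) = 360)
Q - (p(-5, 2) - 1*(-2)) = 360 - (4 - 1*(-2)) = 360 - (4 + 2) = 360 - 1*6 = 360 - 6 = 354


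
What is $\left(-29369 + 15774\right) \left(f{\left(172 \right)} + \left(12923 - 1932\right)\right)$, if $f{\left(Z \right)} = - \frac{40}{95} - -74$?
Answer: $- \frac{2858036065}{19} \approx -1.5042 \cdot 10^{8}$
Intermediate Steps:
$f{\left(Z \right)} = \frac{1398}{19}$ ($f{\left(Z \right)} = \left(-40\right) \frac{1}{95} + 74 = - \frac{8}{19} + 74 = \frac{1398}{19}$)
$\left(-29369 + 15774\right) \left(f{\left(172 \right)} + \left(12923 - 1932\right)\right) = \left(-29369 + 15774\right) \left(\frac{1398}{19} + \left(12923 - 1932\right)\right) = - 13595 \left(\frac{1398}{19} + 10991\right) = \left(-13595\right) \frac{210227}{19} = - \frac{2858036065}{19}$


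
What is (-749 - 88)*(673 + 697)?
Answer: -1146690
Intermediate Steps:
(-749 - 88)*(673 + 697) = -837*1370 = -1146690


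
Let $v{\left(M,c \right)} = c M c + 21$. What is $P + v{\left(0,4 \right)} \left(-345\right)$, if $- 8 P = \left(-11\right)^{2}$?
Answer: $- \frac{58081}{8} \approx -7260.1$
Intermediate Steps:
$P = - \frac{121}{8}$ ($P = - \frac{\left(-11\right)^{2}}{8} = \left(- \frac{1}{8}\right) 121 = - \frac{121}{8} \approx -15.125$)
$v{\left(M,c \right)} = 21 + M c^{2}$ ($v{\left(M,c \right)} = M c c + 21 = M c^{2} + 21 = 21 + M c^{2}$)
$P + v{\left(0,4 \right)} \left(-345\right) = - \frac{121}{8} + \left(21 + 0 \cdot 4^{2}\right) \left(-345\right) = - \frac{121}{8} + \left(21 + 0 \cdot 16\right) \left(-345\right) = - \frac{121}{8} + \left(21 + 0\right) \left(-345\right) = - \frac{121}{8} + 21 \left(-345\right) = - \frac{121}{8} - 7245 = - \frac{58081}{8}$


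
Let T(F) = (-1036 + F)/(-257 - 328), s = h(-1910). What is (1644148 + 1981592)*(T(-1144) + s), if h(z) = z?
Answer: -89851477240/13 ≈ -6.9117e+9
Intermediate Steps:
s = -1910
T(F) = 1036/585 - F/585 (T(F) = (-1036 + F)/(-585) = (-1036 + F)*(-1/585) = 1036/585 - F/585)
(1644148 + 1981592)*(T(-1144) + s) = (1644148 + 1981592)*((1036/585 - 1/585*(-1144)) - 1910) = 3625740*((1036/585 + 88/45) - 1910) = 3625740*(436/117 - 1910) = 3625740*(-223034/117) = -89851477240/13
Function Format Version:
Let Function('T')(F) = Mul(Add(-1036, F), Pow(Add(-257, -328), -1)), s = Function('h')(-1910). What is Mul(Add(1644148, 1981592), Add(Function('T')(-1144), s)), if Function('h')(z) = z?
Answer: Rational(-89851477240, 13) ≈ -6.9117e+9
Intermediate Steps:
s = -1910
Function('T')(F) = Add(Rational(1036, 585), Mul(Rational(-1, 585), F)) (Function('T')(F) = Mul(Add(-1036, F), Pow(-585, -1)) = Mul(Add(-1036, F), Rational(-1, 585)) = Add(Rational(1036, 585), Mul(Rational(-1, 585), F)))
Mul(Add(1644148, 1981592), Add(Function('T')(-1144), s)) = Mul(Add(1644148, 1981592), Add(Add(Rational(1036, 585), Mul(Rational(-1, 585), -1144)), -1910)) = Mul(3625740, Add(Add(Rational(1036, 585), Rational(88, 45)), -1910)) = Mul(3625740, Add(Rational(436, 117), -1910)) = Mul(3625740, Rational(-223034, 117)) = Rational(-89851477240, 13)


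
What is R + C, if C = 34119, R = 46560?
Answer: 80679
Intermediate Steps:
R + C = 46560 + 34119 = 80679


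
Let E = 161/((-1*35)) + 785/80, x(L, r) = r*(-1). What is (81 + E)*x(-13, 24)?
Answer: -20691/10 ≈ -2069.1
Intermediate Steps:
x(L, r) = -r
E = 417/80 (E = 161/(-35) + 785*(1/80) = 161*(-1/35) + 157/16 = -23/5 + 157/16 = 417/80 ≈ 5.2125)
(81 + E)*x(-13, 24) = (81 + 417/80)*(-1*24) = (6897/80)*(-24) = -20691/10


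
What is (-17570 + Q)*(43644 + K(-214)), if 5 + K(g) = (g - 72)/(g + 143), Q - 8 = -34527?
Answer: -161405840295/71 ≈ -2.2733e+9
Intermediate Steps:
Q = -34519 (Q = 8 - 34527 = -34519)
K(g) = -5 + (-72 + g)/(143 + g) (K(g) = -5 + (g - 72)/(g + 143) = -5 + (-72 + g)/(143 + g))
(-17570 + Q)*(43644 + K(-214)) = (-17570 - 34519)*(43644 + (-787 - 4*(-214))/(143 - 214)) = -52089*(43644 + (-787 + 856)/(-71)) = -52089*(43644 - 1/71*69) = -52089*(43644 - 69/71) = -52089*3098655/71 = -161405840295/71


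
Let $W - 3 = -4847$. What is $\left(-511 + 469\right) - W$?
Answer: $4802$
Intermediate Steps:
$W = -4844$ ($W = 3 - 4847 = -4844$)
$\left(-511 + 469\right) - W = \left(-511 + 469\right) - -4844 = -42 + 4844 = 4802$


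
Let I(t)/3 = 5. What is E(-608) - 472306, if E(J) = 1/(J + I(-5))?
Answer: -280077459/593 ≈ -4.7231e+5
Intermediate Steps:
I(t) = 15 (I(t) = 3*5 = 15)
E(J) = 1/(15 + J) (E(J) = 1/(J + 15) = 1/(15 + J))
E(-608) - 472306 = 1/(15 - 608) - 472306 = 1/(-593) - 472306 = -1/593 - 472306 = -280077459/593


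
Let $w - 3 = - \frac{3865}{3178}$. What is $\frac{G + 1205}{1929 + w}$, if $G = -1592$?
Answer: $- \frac{1229886}{6136031} \approx -0.20044$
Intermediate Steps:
$w = \frac{5669}{3178}$ ($w = 3 - \frac{3865}{3178} = \frac{5669}{3178} \approx 1.7838$)
$\frac{G + 1205}{1929 + w} = \frac{-1592 + 1205}{1929 + \frac{5669}{3178}} = - \frac{387}{\frac{6136031}{3178}} = \left(-387\right) \frac{3178}{6136031} = - \frac{1229886}{6136031}$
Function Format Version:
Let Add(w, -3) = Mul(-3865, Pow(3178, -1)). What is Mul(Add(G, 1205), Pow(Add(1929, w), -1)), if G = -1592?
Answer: Rational(-1229886, 6136031) ≈ -0.20044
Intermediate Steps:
w = Rational(5669, 3178) (w = Add(3, Mul(-3865, Pow(3178, -1))) = Add(3, Mul(-3865, Rational(1, 3178))) = Add(3, Rational(-3865, 3178)) = Rational(5669, 3178) ≈ 1.7838)
Mul(Add(G, 1205), Pow(Add(1929, w), -1)) = Mul(Add(-1592, 1205), Pow(Add(1929, Rational(5669, 3178)), -1)) = Mul(-387, Pow(Rational(6136031, 3178), -1)) = Mul(-387, Rational(3178, 6136031)) = Rational(-1229886, 6136031)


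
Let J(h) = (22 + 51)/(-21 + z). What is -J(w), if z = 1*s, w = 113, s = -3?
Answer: 73/24 ≈ 3.0417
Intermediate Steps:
z = -3 (z = 1*(-3) = -3)
J(h) = -73/24 (J(h) = (22 + 51)/(-21 - 3) = 73/(-24) = 73*(-1/24) = -73/24)
-J(w) = -1*(-73/24) = 73/24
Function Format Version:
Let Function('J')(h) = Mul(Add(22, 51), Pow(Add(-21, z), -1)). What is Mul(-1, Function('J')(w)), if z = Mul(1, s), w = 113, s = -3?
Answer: Rational(73, 24) ≈ 3.0417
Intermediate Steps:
z = -3 (z = Mul(1, -3) = -3)
Function('J')(h) = Rational(-73, 24) (Function('J')(h) = Mul(Add(22, 51), Pow(Add(-21, -3), -1)) = Mul(73, Pow(-24, -1)) = Mul(73, Rational(-1, 24)) = Rational(-73, 24))
Mul(-1, Function('J')(w)) = Mul(-1, Rational(-73, 24)) = Rational(73, 24)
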